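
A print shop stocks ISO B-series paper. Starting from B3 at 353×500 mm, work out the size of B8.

62 × 88 mm

B4: ⌊500/2⌋ × 353 = 250 × 353 mm
B5: ⌊353/2⌋ × 250 = 176 × 250 mm
B6: ⌊250/2⌋ × 176 = 125 × 176 mm
B7: ⌊176/2⌋ × 125 = 88 × 125 mm
B8: ⌊125/2⌋ × 88 = 62 × 88 mm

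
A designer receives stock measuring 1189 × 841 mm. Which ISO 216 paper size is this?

A0 (841 × 1189 mm)

Aspect ratio 1189/841 ≈ 1.414 — close to the ISO √2 ≈ 1.414.
In the A-series (A0 area = 1 m²): A0 = 841 × 1189 mm.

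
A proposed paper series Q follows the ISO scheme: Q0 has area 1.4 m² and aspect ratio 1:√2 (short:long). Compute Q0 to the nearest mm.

995 × 1407 mm

Let the short side be w mm. Then w · w√2 = 1.4 m² = 1,400,000 mm².
w² = 1,400,000/√2, so w ≈ 995.0 mm; long side = w√2 ≈ 1407.1 mm.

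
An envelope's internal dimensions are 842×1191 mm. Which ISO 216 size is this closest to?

Aspect ratio 1191/842 ≈ 1.414 — close to the ISO √2 ≈ 1.414.
In the A-series (A0 area = 1 m²): A0 = 841 × 1189 mm.
Off by 3 mm total — nearest standard size.

A0 (841 × 1189 mm)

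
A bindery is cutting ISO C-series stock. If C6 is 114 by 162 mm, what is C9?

40 × 57 mm

C7: ⌊162/2⌋ × 114 = 81 × 114 mm
C8: ⌊114/2⌋ × 81 = 57 × 81 mm
C9: ⌊81/2⌋ × 57 = 40 × 57 mm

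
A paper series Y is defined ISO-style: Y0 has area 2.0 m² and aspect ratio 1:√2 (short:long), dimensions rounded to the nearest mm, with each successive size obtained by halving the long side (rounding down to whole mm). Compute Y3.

Let Y0's short side be w mm. w · w√2 = 2.0 m² = 2,000,000 mm², so w ≈ 1189.2 mm and w√2 ≈ 1681.8 mm → Y0 = 1189 × 1682 mm.
Y1: ⌊1682/2⌋ × 1189 = 841 × 1189 mm
Y2: ⌊1189/2⌋ × 841 = 594 × 841 mm
Y3: ⌊841/2⌋ × 594 = 420 × 594 mm

420 × 594 mm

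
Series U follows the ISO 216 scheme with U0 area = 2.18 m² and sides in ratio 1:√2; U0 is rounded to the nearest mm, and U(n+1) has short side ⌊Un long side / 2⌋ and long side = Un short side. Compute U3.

439 × 621 mm

Let U0's short side be w mm. w · w√2 = 2.18 m² = 2,180,000 mm², so w ≈ 1241.6 mm and w√2 ≈ 1755.8 mm → U0 = 1242 × 1756 mm.
U1: ⌊1756/2⌋ × 1242 = 878 × 1242 mm
U2: ⌊1242/2⌋ × 878 = 621 × 878 mm
U3: ⌊878/2⌋ × 621 = 439 × 621 mm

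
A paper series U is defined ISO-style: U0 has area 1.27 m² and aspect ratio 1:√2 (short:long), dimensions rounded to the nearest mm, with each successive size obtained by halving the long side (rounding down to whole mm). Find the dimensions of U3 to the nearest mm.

Let U0's short side be w mm. w · w√2 = 1.27 m² = 1,270,000 mm², so w ≈ 947.6 mm and w√2 ≈ 1340.2 mm → U0 = 948 × 1340 mm.
U1: ⌊1340/2⌋ × 948 = 670 × 948 mm
U2: ⌊948/2⌋ × 670 = 474 × 670 mm
U3: ⌊670/2⌋ × 474 = 335 × 474 mm

335 × 474 mm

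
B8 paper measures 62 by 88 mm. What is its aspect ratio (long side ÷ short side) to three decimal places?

88 / 62 = 1.419
ISO 216 targets √2 ≈ 1.414; the +0.005 deviation is from mm rounding.

1.419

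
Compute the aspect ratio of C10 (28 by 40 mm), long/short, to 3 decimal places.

1.429

40 / 28 = 1.429
ISO 216 targets √2 ≈ 1.414; the +0.014 deviation is from mm rounding.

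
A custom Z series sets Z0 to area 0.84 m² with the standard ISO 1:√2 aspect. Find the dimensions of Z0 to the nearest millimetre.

771 × 1090 mm

Let the short side be w mm. Then w · w√2 = 0.84 m² = 840,000 mm².
w² = 840,000/√2, so w ≈ 770.7 mm; long side = w√2 ≈ 1089.9 mm.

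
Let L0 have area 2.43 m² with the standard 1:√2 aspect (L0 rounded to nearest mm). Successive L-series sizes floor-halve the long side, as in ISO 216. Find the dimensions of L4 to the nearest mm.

327 × 463 mm

Let L0's short side be w mm. w · w√2 = 2.43 m² = 2,430,000 mm², so w ≈ 1310.8 mm and w√2 ≈ 1853.8 mm → L0 = 1311 × 1854 mm.
L1: ⌊1854/2⌋ × 1311 = 927 × 1311 mm
L2: ⌊1311/2⌋ × 927 = 655 × 927 mm
L3: ⌊927/2⌋ × 655 = 463 × 655 mm
L4: ⌊655/2⌋ × 463 = 327 × 463 mm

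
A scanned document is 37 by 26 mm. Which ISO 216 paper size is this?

Aspect ratio 37/26 ≈ 1.423 — close to the ISO √2 ≈ 1.414.
In the A-series (A0 area = 1 m²): A10 = 26 × 37 mm.

A10 (26 × 37 mm)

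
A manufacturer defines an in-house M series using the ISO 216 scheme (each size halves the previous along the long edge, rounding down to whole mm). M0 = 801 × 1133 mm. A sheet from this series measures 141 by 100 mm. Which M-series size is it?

M0: 801 × 1133 mm
M1: 566 × 801 mm
M2: 400 × 566 mm
M3: 283 × 400 mm
M4: 200 × 283 mm
M5: 141 × 200 mm
M6: 100 × 141 mm
M7: 70 × 100 mm
→ matches M6.

M6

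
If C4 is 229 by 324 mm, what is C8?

57 × 81 mm

C5: ⌊324/2⌋ × 229 = 162 × 229 mm
C6: ⌊229/2⌋ × 162 = 114 × 162 mm
C7: ⌊162/2⌋ × 114 = 81 × 114 mm
C8: ⌊114/2⌋ × 81 = 57 × 81 mm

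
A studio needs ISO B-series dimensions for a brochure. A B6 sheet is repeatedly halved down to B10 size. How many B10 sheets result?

16

Each ISO step halves the sheet: 1 × B6 → 2 × B7 → 4 × B8 → 8 × B9 → …
From B6 to B10 is 4 halving steps: 2^4 = 16.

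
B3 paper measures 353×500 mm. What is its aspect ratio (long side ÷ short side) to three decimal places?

500 / 353 = 1.416
ISO 216 targets √2 ≈ 1.414; the +0.002 deviation is from mm rounding.

1.416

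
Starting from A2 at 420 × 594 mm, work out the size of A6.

105 × 148 mm

A3: ⌊594/2⌋ × 420 = 297 × 420 mm
A4: ⌊420/2⌋ × 297 = 210 × 297 mm
A5: ⌊297/2⌋ × 210 = 148 × 210 mm
A6: ⌊210/2⌋ × 148 = 105 × 148 mm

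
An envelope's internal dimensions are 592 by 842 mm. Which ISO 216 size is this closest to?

A1 (594 × 841 mm)

Aspect ratio 842/592 ≈ 1.422 — close to the ISO √2 ≈ 1.414.
In the A-series (A0 area = 1 m²): A1 = 594 × 841 mm.
Off by 3 mm total — nearest standard size.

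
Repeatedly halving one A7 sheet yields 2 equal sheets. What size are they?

2 = 2^1, so 1 halving step.
A7 → A8 → … → A8 after 1 step.

A8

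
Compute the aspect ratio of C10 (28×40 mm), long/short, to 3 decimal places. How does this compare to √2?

1.429

40 / 28 = 1.429
ISO 216 targets √2 ≈ 1.414; the +0.014 deviation is from mm rounding.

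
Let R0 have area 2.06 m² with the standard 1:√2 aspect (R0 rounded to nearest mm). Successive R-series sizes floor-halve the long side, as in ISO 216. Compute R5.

213 × 301 mm

Let R0's short side be w mm. w · w√2 = 2.06 m² = 2,060,000 mm², so w ≈ 1206.9 mm and w√2 ≈ 1706.8 mm → R0 = 1207 × 1707 mm.
R1: ⌊1707/2⌋ × 1207 = 853 × 1207 mm
R2: ⌊1207/2⌋ × 853 = 603 × 853 mm
R3: ⌊853/2⌋ × 603 = 426 × 603 mm
R4: ⌊603/2⌋ × 426 = 301 × 426 mm
R5: ⌊426/2⌋ × 301 = 213 × 301 mm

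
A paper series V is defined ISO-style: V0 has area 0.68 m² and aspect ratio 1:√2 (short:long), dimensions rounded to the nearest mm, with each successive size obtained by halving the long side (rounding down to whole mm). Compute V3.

Let V0's short side be w mm. w · w√2 = 0.68 m² = 680,000 mm², so w ≈ 693.4 mm and w√2 ≈ 980.6 mm → V0 = 693 × 981 mm.
V1: ⌊981/2⌋ × 693 = 490 × 693 mm
V2: ⌊693/2⌋ × 490 = 346 × 490 mm
V3: ⌊490/2⌋ × 346 = 245 × 346 mm

245 × 346 mm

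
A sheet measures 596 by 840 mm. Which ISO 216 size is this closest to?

A1 (594 × 841 mm)

Aspect ratio 840/596 ≈ 1.409 — close to the ISO √2 ≈ 1.414.
In the A-series (A0 area = 1 m²): A1 = 594 × 841 mm.
Off by 3 mm total — nearest standard size.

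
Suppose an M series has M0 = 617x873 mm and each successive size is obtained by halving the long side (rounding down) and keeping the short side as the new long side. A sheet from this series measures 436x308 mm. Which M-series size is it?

M2

M0: 617 × 873 mm
M1: 436 × 617 mm
M2: 308 × 436 mm
M3: 218 × 308 mm
→ matches M2.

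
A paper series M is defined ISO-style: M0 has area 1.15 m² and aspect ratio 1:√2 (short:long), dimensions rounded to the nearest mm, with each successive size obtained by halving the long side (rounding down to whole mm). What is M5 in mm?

159 × 225 mm

Let M0's short side be w mm. w · w√2 = 1.15 m² = 1,150,000 mm², so w ≈ 901.8 mm and w√2 ≈ 1275.3 mm → M0 = 902 × 1275 mm.
M1: ⌊1275/2⌋ × 902 = 637 × 902 mm
M2: ⌊902/2⌋ × 637 = 451 × 637 mm
M3: ⌊637/2⌋ × 451 = 318 × 451 mm
M4: ⌊451/2⌋ × 318 = 225 × 318 mm
M5: ⌊318/2⌋ × 225 = 159 × 225 mm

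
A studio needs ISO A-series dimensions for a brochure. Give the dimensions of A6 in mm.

105 × 148 mm

A0 = 841 × 1189 mm (A0 has area 1 m², aspect 1:√2).
A1: ⌊1189/2⌋ × 841 = 594 × 841 mm
A2: ⌊841/2⌋ × 594 = 420 × 594 mm
A3: ⌊594/2⌋ × 420 = 297 × 420 mm
A4: ⌊420/2⌋ × 297 = 210 × 297 mm
A5: ⌊297/2⌋ × 210 = 148 × 210 mm
A6: ⌊210/2⌋ × 148 = 105 × 148 mm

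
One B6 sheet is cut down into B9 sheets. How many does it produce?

8

Each ISO step halves the sheet: 1 × B6 → 2 × B7 → 4 × B8 → 8 × B9
From B6 to B9 is 3 halving steps: 2^3 = 8.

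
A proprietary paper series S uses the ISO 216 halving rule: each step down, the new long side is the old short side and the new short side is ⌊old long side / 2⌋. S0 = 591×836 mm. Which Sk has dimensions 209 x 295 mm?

S3

S0: 591 × 836 mm
S1: 418 × 591 mm
S2: 295 × 418 mm
S3: 209 × 295 mm
S4: 147 × 209 mm
→ matches S3.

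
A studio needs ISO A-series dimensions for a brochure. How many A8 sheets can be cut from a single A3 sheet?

A3 = 297 × 420 mm; A8 = 52 × 74 mm.
Each halving step doubles the count; 5 steps from A3 to A8.
2^5 = 32.

32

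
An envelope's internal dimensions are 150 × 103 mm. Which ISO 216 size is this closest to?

A6 (105 × 148 mm)

Aspect ratio 150/103 ≈ 1.456 (ISO target is √2 ≈ 1.414).
In the A-series (A0 area = 1 m²): A6 = 105 × 148 mm.
Off by 4 mm total — nearest standard size.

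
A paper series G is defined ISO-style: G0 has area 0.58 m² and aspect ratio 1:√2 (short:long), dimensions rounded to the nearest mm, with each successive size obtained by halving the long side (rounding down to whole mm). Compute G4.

Let G0's short side be w mm. w · w√2 = 0.58 m² = 580,000 mm², so w ≈ 640.4 mm and w√2 ≈ 905.7 mm → G0 = 640 × 906 mm.
G1: ⌊906/2⌋ × 640 = 453 × 640 mm
G2: ⌊640/2⌋ × 453 = 320 × 453 mm
G3: ⌊453/2⌋ × 320 = 226 × 320 mm
G4: ⌊320/2⌋ × 226 = 160 × 226 mm

160 × 226 mm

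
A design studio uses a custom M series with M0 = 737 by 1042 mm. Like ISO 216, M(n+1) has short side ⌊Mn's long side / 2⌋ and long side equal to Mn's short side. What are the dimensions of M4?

M1: ⌊1042/2⌋ × 737 = 521 × 737 mm
M2: ⌊737/2⌋ × 521 = 368 × 521 mm
M3: ⌊521/2⌋ × 368 = 260 × 368 mm
M4: ⌊368/2⌋ × 260 = 184 × 260 mm

184 × 260 mm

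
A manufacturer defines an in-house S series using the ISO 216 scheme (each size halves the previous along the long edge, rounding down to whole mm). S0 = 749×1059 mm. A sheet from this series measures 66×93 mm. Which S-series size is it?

S7

S0: 749 × 1059 mm
S1: 529 × 749 mm
S2: 374 × 529 mm
S3: 264 × 374 mm
S4: 187 × 264 mm
S5: 132 × 187 mm
S6: 93 × 132 mm
S7: 66 × 93 mm
S8: 46 × 66 mm
→ matches S7.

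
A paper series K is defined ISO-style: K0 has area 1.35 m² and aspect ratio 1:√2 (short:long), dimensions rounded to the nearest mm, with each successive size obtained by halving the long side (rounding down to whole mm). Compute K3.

Let K0's short side be w mm. w · w√2 = 1.35 m² = 1,350,000 mm², so w ≈ 977.0 mm and w√2 ≈ 1381.7 mm → K0 = 977 × 1382 mm.
K1: ⌊1382/2⌋ × 977 = 691 × 977 mm
K2: ⌊977/2⌋ × 691 = 488 × 691 mm
K3: ⌊691/2⌋ × 488 = 345 × 488 mm

345 × 488 mm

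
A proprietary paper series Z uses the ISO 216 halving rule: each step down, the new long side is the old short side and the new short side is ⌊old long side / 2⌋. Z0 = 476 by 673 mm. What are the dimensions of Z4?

Z1 = 336 × 476 mm (from Z0 by 1 halving).
Z2: ⌊476/2⌋ × 336 = 238 × 336 mm
Z3: ⌊336/2⌋ × 238 = 168 × 238 mm
Z4: ⌊238/2⌋ × 168 = 119 × 168 mm

119 × 168 mm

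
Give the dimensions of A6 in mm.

A0 = 841 × 1189 mm (A0 has area 1 m², aspect 1:√2).
A1: ⌊1189/2⌋ × 841 = 594 × 841 mm
A2: ⌊841/2⌋ × 594 = 420 × 594 mm
A3: ⌊594/2⌋ × 420 = 297 × 420 mm
A4: ⌊420/2⌋ × 297 = 210 × 297 mm
A5: ⌊297/2⌋ × 210 = 148 × 210 mm
A6: ⌊210/2⌋ × 148 = 105 × 148 mm

105 × 148 mm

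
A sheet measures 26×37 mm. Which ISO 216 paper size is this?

Aspect ratio 37/26 ≈ 1.423 — close to the ISO √2 ≈ 1.414.
In the A-series (A0 area = 1 m²): A10 = 26 × 37 mm.

A10 (26 × 37 mm)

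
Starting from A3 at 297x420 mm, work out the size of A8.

A4: ⌊420/2⌋ × 297 = 210 × 297 mm
A5: ⌊297/2⌋ × 210 = 148 × 210 mm
A6: ⌊210/2⌋ × 148 = 105 × 148 mm
A7: ⌊148/2⌋ × 105 = 74 × 105 mm
A8: ⌊105/2⌋ × 74 = 52 × 74 mm

52 × 74 mm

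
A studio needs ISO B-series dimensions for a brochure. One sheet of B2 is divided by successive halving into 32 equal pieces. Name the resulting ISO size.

32 = 2^5, so 5 halving steps.
B2 → B3 → … → B7 after 5 steps.

B7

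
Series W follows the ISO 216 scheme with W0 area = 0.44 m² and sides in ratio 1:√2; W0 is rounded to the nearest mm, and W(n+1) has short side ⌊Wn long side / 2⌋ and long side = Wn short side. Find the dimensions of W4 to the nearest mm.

Let W0's short side be w mm. w · w√2 = 0.44 m² = 440,000 mm², so w ≈ 557.8 mm and w√2 ≈ 788.8 mm → W0 = 558 × 789 mm.
W1: ⌊789/2⌋ × 558 = 394 × 558 mm
W2: ⌊558/2⌋ × 394 = 279 × 394 mm
W3: ⌊394/2⌋ × 279 = 197 × 279 mm
W4: ⌊279/2⌋ × 197 = 139 × 197 mm

139 × 197 mm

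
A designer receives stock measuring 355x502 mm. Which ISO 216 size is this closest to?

Aspect ratio 502/355 ≈ 1.414 — close to the ISO √2 ≈ 1.414.
In the B-series (B0 = 1000 × 1414 mm): B3 = 353 × 500 mm.
Off by 4 mm total — nearest standard size.

B3 (353 × 500 mm)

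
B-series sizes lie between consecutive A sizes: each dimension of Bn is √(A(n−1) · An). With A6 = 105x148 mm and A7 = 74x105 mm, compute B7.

88 × 125 mm

Short side: √(105 · 74) = √7770 ≈ 88.1 → 88 mm
Long side: √(148 · 105) = √15540 ≈ 124.7 → 125 mm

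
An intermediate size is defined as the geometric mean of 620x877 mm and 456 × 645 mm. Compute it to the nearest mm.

Short side: √(620 · 456) = √282720 ≈ 531.7 → 532 mm
Long side: √(877 · 645) = √565665 ≈ 752.1 → 752 mm

532 × 752 mm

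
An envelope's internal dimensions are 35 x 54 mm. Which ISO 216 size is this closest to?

Aspect ratio 54/35 ≈ 1.543 (ISO target is √2 ≈ 1.414).
In the A-series (A0 area = 1 m²): A9 = 37 × 52 mm.
Off by 4 mm total — nearest standard size.

A9 (37 × 52 mm)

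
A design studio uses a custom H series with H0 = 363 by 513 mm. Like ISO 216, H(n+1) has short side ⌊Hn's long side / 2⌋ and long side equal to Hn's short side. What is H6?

H1 = 256 × 363 mm (from H0 by 1 halving).
H2: ⌊363/2⌋ × 256 = 181 × 256 mm
H3: ⌊256/2⌋ × 181 = 128 × 181 mm
H4: ⌊181/2⌋ × 128 = 90 × 128 mm
H5: ⌊128/2⌋ × 90 = 64 × 90 mm
H6: ⌊90/2⌋ × 64 = 45 × 64 mm

45 × 64 mm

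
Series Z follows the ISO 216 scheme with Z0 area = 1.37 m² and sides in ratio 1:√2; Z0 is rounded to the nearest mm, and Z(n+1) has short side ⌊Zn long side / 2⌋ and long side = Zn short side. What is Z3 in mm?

Let Z0's short side be w mm. w · w√2 = 1.37 m² = 1,370,000 mm², so w ≈ 984.2 mm and w√2 ≈ 1391.9 mm → Z0 = 984 × 1392 mm.
Z1: ⌊1392/2⌋ × 984 = 696 × 984 mm
Z2: ⌊984/2⌋ × 696 = 492 × 696 mm
Z3: ⌊696/2⌋ × 492 = 348 × 492 mm

348 × 492 mm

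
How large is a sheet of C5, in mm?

162 × 229 mm

C0 = 917 × 1297 mm (C0 is the geometric mean of A0 and B0, aspect 1:√2).
C1: ⌊1297/2⌋ × 917 = 648 × 917 mm
C2: ⌊917/2⌋ × 648 = 458 × 648 mm
C3: ⌊648/2⌋ × 458 = 324 × 458 mm
C4: ⌊458/2⌋ × 324 = 229 × 324 mm
C5: ⌊324/2⌋ × 229 = 162 × 229 mm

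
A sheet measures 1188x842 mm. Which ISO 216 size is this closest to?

Aspect ratio 1188/842 ≈ 1.411 — close to the ISO √2 ≈ 1.414.
In the A-series (A0 area = 1 m²): A0 = 841 × 1189 mm.
Off by 2 mm total — nearest standard size.

A0 (841 × 1189 mm)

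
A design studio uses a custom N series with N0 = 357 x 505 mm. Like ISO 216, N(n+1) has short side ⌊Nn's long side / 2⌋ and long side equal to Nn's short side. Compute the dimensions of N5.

63 × 89 mm

N1 = 252 × 357 mm (from N0 by 1 halving).
N2: ⌊357/2⌋ × 252 = 178 × 252 mm
N3: ⌊252/2⌋ × 178 = 126 × 178 mm
N4: ⌊178/2⌋ × 126 = 89 × 126 mm
N5: ⌊126/2⌋ × 89 = 63 × 89 mm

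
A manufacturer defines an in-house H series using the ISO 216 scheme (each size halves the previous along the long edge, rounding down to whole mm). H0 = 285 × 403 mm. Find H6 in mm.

H1: ⌊403/2⌋ × 285 = 201 × 285 mm
H2: ⌊285/2⌋ × 201 = 142 × 201 mm
H3: ⌊201/2⌋ × 142 = 100 × 142 mm
H4: ⌊142/2⌋ × 100 = 71 × 100 mm
H5: ⌊100/2⌋ × 71 = 50 × 71 mm
H6: ⌊71/2⌋ × 50 = 35 × 50 mm

35 × 50 mm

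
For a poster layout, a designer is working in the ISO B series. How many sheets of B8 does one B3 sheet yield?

32

Each ISO step halves the sheet: 1 × B3 → 2 × B4 → 4 × B5 → 8 × B6 → …
From B3 to B8 is 5 halving steps: 2^5 = 32.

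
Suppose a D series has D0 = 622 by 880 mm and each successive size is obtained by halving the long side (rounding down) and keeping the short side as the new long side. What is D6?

77 × 110 mm

D1: ⌊880/2⌋ × 622 = 440 × 622 mm
D2: ⌊622/2⌋ × 440 = 311 × 440 mm
D3: ⌊440/2⌋ × 311 = 220 × 311 mm
D4: ⌊311/2⌋ × 220 = 155 × 220 mm
D5: ⌊220/2⌋ × 155 = 110 × 155 mm
D6: ⌊155/2⌋ × 110 = 77 × 110 mm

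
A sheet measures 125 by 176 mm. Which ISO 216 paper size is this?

B6 (125 × 176 mm)

Aspect ratio 176/125 ≈ 1.408 — close to the ISO √2 ≈ 1.414.
In the B-series (B0 = 1000 × 1414 mm): B6 = 125 × 176 mm.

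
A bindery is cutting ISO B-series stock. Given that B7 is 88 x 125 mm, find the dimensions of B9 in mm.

44 × 62 mm

B8: ⌊125/2⌋ × 88 = 62 × 88 mm
B9: ⌊88/2⌋ × 62 = 44 × 62 mm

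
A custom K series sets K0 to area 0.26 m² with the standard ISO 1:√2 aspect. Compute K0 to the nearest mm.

429 × 606 mm

Let the short side be w mm. Then w · w√2 = 0.26 m² = 260,000 mm².
w² = 260,000/√2, so w ≈ 428.8 mm; long side = w√2 ≈ 606.4 mm.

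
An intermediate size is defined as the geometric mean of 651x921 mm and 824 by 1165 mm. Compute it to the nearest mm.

Short side: √(651 · 824) = √536424 ≈ 732.4 → 732 mm
Long side: √(921 · 1165) = √1072965 ≈ 1035.8 → 1036 mm

732 × 1036 mm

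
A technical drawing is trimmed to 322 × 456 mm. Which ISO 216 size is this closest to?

C3 (324 × 458 mm)

Aspect ratio 456/322 ≈ 1.416 — close to the ISO √2 ≈ 1.414.
In the C-series (envelope sizes, between A and B): C3 = 324 × 458 mm.
Off by 4 mm total — nearest standard size.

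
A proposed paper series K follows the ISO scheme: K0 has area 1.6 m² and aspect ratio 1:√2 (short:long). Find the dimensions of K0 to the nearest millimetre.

1064 × 1504 mm

Let the short side be w mm. Then w · w√2 = 1.6 m² = 1,600,000 mm².
w² = 1,600,000/√2, so w ≈ 1063.7 mm; long side = w√2 ≈ 1504.2 mm.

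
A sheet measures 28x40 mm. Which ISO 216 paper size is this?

Aspect ratio 40/28 ≈ 1.429 — close to the ISO √2 ≈ 1.414.
In the C-series (envelope sizes, between A and B): C10 = 28 × 40 mm.

C10 (28 × 40 mm)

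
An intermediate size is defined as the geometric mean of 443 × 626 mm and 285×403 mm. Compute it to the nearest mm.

Short side: √(443 · 285) = √126255 ≈ 355.3 → 355 mm
Long side: √(626 · 403) = √252278 ≈ 502.3 → 502 mm

355 × 502 mm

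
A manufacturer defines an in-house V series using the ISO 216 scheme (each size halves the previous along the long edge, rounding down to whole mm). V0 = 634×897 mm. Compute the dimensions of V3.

V1: ⌊897/2⌋ × 634 = 448 × 634 mm
V2: ⌊634/2⌋ × 448 = 317 × 448 mm
V3: ⌊448/2⌋ × 317 = 224 × 317 mm

224 × 317 mm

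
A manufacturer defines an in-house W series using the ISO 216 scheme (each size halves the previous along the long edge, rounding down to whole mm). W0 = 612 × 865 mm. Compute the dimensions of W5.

108 × 153 mm

W1 = 432 × 612 mm (from W0 by 1 halving).
W2: ⌊612/2⌋ × 432 = 306 × 432 mm
W3: ⌊432/2⌋ × 306 = 216 × 306 mm
W4: ⌊306/2⌋ × 216 = 153 × 216 mm
W5: ⌊216/2⌋ × 153 = 108 × 153 mm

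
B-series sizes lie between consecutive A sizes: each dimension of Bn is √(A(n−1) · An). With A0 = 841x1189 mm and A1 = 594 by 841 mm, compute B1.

Short side: √(841 · 594) = √499554 ≈ 706.8 → 707 mm
Long side: √(1189 · 841) = √999949 ≈ 1000.0 → 1000 mm

707 × 1000 mm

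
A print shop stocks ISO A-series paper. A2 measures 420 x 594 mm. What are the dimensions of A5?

148 × 210 mm

A3: ⌊594/2⌋ × 420 = 297 × 420 mm
A4: ⌊420/2⌋ × 297 = 210 × 297 mm
A5: ⌊297/2⌋ × 210 = 148 × 210 mm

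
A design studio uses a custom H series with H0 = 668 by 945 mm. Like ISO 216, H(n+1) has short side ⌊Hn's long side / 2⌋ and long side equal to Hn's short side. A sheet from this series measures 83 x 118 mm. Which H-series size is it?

H0: 668 × 945 mm
H1: 472 × 668 mm
H2: 334 × 472 mm
H3: 236 × 334 mm
H4: 167 × 236 mm
H5: 118 × 167 mm
H6: 83 × 118 mm
H7: 59 × 83 mm
→ matches H6.

H6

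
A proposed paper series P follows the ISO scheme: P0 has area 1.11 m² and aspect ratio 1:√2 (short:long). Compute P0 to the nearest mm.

886 × 1253 mm

Let the short side be w mm. Then w · w√2 = 1.11 m² = 1,110,000 mm².
w² = 1,110,000/√2, so w ≈ 885.9 mm; long side = w√2 ≈ 1252.9 mm.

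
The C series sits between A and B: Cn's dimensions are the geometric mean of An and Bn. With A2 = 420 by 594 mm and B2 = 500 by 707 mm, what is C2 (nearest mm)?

458 × 648 mm

Short side: √(420 · 500) = √210000 ≈ 458.3 → 458 mm
Long side: √(594 · 707) = √419958 ≈ 648.0 → 648 mm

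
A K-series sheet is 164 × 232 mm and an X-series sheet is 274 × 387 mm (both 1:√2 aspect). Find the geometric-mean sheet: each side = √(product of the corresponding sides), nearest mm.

Short side: √(164 · 274) = √44936 ≈ 212.0 → 212 mm
Long side: √(232 · 387) = √89784 ≈ 299.6 → 300 mm

212 × 300 mm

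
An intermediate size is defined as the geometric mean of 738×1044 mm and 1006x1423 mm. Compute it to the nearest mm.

862 × 1219 mm

Short side: √(738 · 1006) = √742428 ≈ 861.6 → 862 mm
Long side: √(1044 · 1423) = √1485612 ≈ 1218.9 → 1219 mm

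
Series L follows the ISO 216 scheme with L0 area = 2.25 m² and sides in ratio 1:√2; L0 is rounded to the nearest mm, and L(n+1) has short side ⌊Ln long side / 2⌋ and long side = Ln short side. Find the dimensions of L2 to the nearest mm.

630 × 892 mm

Let L0's short side be w mm. w · w√2 = 2.25 m² = 2,250,000 mm², so w ≈ 1261.3 mm and w√2 ≈ 1783.8 mm → L0 = 1261 × 1784 mm.
L1: ⌊1784/2⌋ × 1261 = 892 × 1261 mm
L2: ⌊1261/2⌋ × 892 = 630 × 892 mm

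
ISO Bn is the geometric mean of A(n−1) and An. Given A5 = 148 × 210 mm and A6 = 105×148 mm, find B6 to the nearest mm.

125 × 176 mm

Short side: √(148 · 105) = √15540 ≈ 124.7 → 125 mm
Long side: √(210 · 148) = √31080 ≈ 176.3 → 176 mm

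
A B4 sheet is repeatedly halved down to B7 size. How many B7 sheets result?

B4 = 250 × 353 mm; B7 = 88 × 125 mm.
Each halving step doubles the count; 3 steps from B4 to B7.
2^3 = 8.

8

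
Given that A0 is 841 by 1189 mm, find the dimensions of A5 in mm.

A1: ⌊1189/2⌋ × 841 = 594 × 841 mm
A2: ⌊841/2⌋ × 594 = 420 × 594 mm
A3: ⌊594/2⌋ × 420 = 297 × 420 mm
A4: ⌊420/2⌋ × 297 = 210 × 297 mm
A5: ⌊297/2⌋ × 210 = 148 × 210 mm

148 × 210 mm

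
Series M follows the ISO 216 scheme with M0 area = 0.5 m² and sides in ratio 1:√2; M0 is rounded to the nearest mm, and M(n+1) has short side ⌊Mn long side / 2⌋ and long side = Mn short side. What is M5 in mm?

Let M0's short side be w mm. w · w√2 = 0.5 m² = 500,000 mm², so w ≈ 594.6 mm and w√2 ≈ 840.9 mm → M0 = 595 × 841 mm.
M1: ⌊841/2⌋ × 595 = 420 × 595 mm
M2: ⌊595/2⌋ × 420 = 297 × 420 mm
M3: ⌊420/2⌋ × 297 = 210 × 297 mm
M4: ⌊297/2⌋ × 210 = 148 × 210 mm
M5: ⌊210/2⌋ × 148 = 105 × 148 mm

105 × 148 mm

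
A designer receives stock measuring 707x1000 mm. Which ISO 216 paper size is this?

Aspect ratio 1000/707 ≈ 1.414 — close to the ISO √2 ≈ 1.414.
In the B-series (B0 = 1000 × 1414 mm): B1 = 707 × 1000 mm.

B1 (707 × 1000 mm)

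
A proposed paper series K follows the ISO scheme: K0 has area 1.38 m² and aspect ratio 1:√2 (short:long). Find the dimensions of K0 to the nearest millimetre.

988 × 1397 mm

Let the short side be w mm. Then w · w√2 = 1.38 m² = 1,380,000 mm².
w² = 1,380,000/√2, so w ≈ 987.8 mm; long side = w√2 ≈ 1397.0 mm.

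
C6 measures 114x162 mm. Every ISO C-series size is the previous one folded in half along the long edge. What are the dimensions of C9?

C7: ⌊162/2⌋ × 114 = 81 × 114 mm
C8: ⌊114/2⌋ × 81 = 57 × 81 mm
C9: ⌊81/2⌋ × 57 = 40 × 57 mm

40 × 57 mm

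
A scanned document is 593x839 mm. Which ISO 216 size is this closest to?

A1 (594 × 841 mm)

Aspect ratio 839/593 ≈ 1.415 — close to the ISO √2 ≈ 1.414.
In the A-series (A0 area = 1 m²): A1 = 594 × 841 mm.
Off by 3 mm total — nearest standard size.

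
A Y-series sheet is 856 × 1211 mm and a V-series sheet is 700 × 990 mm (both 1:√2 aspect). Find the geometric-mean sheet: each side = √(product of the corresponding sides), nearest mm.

774 × 1095 mm

Short side: √(856 · 700) = √599200 ≈ 774.1 → 774 mm
Long side: √(1211 · 990) = √1198890 ≈ 1094.9 → 1095 mm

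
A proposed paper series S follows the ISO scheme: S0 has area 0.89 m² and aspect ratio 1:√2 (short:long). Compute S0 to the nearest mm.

Let the short side be w mm. Then w · w√2 = 0.89 m² = 890,000 mm².
w² = 890,000/√2, so w ≈ 793.3 mm; long side = w√2 ≈ 1121.9 mm.

793 × 1122 mm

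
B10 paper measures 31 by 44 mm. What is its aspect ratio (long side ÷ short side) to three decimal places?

44 / 31 = 1.419
ISO 216 targets √2 ≈ 1.414; the +0.005 deviation is from mm rounding.

1.419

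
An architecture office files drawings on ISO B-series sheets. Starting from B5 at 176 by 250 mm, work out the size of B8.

62 × 88 mm

B6: ⌊250/2⌋ × 176 = 125 × 176 mm
B7: ⌊176/2⌋ × 125 = 88 × 125 mm
B8: ⌊125/2⌋ × 88 = 62 × 88 mm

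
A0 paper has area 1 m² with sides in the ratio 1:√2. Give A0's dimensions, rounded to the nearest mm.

841 × 1189 mm

Let the short side be w mm. Then the long side is w√2 and w · w√2 = 10⁶ mm².
w² = 10⁶/√2, so w = 1000 / 2^(1/4) ≈ 840.9 mm; long side = 1000 · 2^(1/4) ≈ 1189.2 mm.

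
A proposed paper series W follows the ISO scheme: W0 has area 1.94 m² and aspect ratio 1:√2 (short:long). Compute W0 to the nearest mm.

Let the short side be w mm. Then w · w√2 = 1.94 m² = 1,940,000 mm².
w² = 1,940,000/√2, so w ≈ 1171.2 mm; long side = w√2 ≈ 1656.4 mm.

1171 × 1656 mm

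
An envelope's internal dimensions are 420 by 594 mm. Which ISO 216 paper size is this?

Aspect ratio 594/420 ≈ 1.414 — close to the ISO √2 ≈ 1.414.
In the A-series (A0 area = 1 m²): A2 = 420 × 594 mm.

A2 (420 × 594 mm)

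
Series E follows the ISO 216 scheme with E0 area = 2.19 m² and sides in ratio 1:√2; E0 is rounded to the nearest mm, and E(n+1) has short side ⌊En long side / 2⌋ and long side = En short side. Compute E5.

Let E0's short side be w mm. w · w√2 = 2.19 m² = 2,190,000 mm², so w ≈ 1244.4 mm and w√2 ≈ 1759.9 mm → E0 = 1244 × 1760 mm.
E1: ⌊1760/2⌋ × 1244 = 880 × 1244 mm
E2: ⌊1244/2⌋ × 880 = 622 × 880 mm
E3: ⌊880/2⌋ × 622 = 440 × 622 mm
E4: ⌊622/2⌋ × 440 = 311 × 440 mm
E5: ⌊440/2⌋ × 311 = 220 × 311 mm

220 × 311 mm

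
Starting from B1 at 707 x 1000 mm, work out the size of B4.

B2: ⌊1000/2⌋ × 707 = 500 × 707 mm
B3: ⌊707/2⌋ × 500 = 353 × 500 mm
B4: ⌊500/2⌋ × 353 = 250 × 353 mm

250 × 353 mm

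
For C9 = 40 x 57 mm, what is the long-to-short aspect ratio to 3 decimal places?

57 / 40 = 1.425
ISO 216 targets √2 ≈ 1.414; the +0.011 deviation is from mm rounding.

1.425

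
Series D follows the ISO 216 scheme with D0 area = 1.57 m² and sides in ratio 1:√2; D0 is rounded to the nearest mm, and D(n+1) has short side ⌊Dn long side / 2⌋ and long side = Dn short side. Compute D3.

372 × 527 mm

Let D0's short side be w mm. w · w√2 = 1.57 m² = 1,570,000 mm², so w ≈ 1053.6 mm and w√2 ≈ 1490.1 mm → D0 = 1054 × 1490 mm.
D1: ⌊1490/2⌋ × 1054 = 745 × 1054 mm
D2: ⌊1054/2⌋ × 745 = 527 × 745 mm
D3: ⌊745/2⌋ × 527 = 372 × 527 mm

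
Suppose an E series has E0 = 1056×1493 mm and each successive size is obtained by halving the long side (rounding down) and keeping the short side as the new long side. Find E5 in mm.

E1: ⌊1493/2⌋ × 1056 = 746 × 1056 mm
E2: ⌊1056/2⌋ × 746 = 528 × 746 mm
E3: ⌊746/2⌋ × 528 = 373 × 528 mm
E4: ⌊528/2⌋ × 373 = 264 × 373 mm
E5: ⌊373/2⌋ × 264 = 186 × 264 mm

186 × 264 mm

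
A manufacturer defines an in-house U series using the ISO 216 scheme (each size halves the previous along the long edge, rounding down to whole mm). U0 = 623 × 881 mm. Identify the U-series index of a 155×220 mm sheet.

U0: 623 × 881 mm
U1: 440 × 623 mm
U2: 311 × 440 mm
U3: 220 × 311 mm
U4: 155 × 220 mm
U5: 110 × 155 mm
→ matches U4.

U4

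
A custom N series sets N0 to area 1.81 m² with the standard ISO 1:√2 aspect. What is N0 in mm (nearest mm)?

Let the short side be w mm. Then w · w√2 = 1.81 m² = 1,810,000 mm².
w² = 1,810,000/√2, so w ≈ 1131.3 mm; long side = w√2 ≈ 1599.9 mm.

1131 × 1600 mm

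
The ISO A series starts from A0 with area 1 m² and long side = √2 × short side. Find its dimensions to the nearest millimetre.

841 × 1189 mm

Let the short side be w mm. Then the long side is w√2 and w · w√2 = 10⁶ mm².
w² = 10⁶/√2, so w = 1000 / 2^(1/4) ≈ 840.9 mm; long side = 1000 · 2^(1/4) ≈ 1189.2 mm.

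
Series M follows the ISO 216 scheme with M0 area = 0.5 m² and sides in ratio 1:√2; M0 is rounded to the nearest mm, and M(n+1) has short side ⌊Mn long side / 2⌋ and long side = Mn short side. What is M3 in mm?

Let M0's short side be w mm. w · w√2 = 0.5 m² = 500,000 mm², so w ≈ 594.6 mm and w√2 ≈ 840.9 mm → M0 = 595 × 841 mm.
M1: ⌊841/2⌋ × 595 = 420 × 595 mm
M2: ⌊595/2⌋ × 420 = 297 × 420 mm
M3: ⌊420/2⌋ × 297 = 210 × 297 mm

210 × 297 mm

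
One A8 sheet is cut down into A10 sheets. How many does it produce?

Each ISO step halves the sheet: 1 × A8 → 2 × A9 → 4 × A10
From A8 to A10 is 2 halving steps: 2^2 = 4.

4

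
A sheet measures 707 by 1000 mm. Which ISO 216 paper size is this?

Aspect ratio 1000/707 ≈ 1.414 — close to the ISO √2 ≈ 1.414.
In the B-series (B0 = 1000 × 1414 mm): B1 = 707 × 1000 mm.

B1 (707 × 1000 mm)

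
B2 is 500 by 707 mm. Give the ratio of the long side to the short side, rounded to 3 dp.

707 / 500 = 1.414
Matches √2 ≈ 1.414 — the ISO 216 defining ratio.

1.414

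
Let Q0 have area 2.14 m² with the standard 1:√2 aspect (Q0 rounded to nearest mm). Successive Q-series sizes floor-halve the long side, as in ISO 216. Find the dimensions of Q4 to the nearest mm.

307 × 435 mm

Let Q0's short side be w mm. w · w√2 = 2.14 m² = 2,140,000 mm², so w ≈ 1230.1 mm and w√2 ≈ 1739.7 mm → Q0 = 1230 × 1740 mm.
Q1: ⌊1740/2⌋ × 1230 = 870 × 1230 mm
Q2: ⌊1230/2⌋ × 870 = 615 × 870 mm
Q3: ⌊870/2⌋ × 615 = 435 × 615 mm
Q4: ⌊615/2⌋ × 435 = 307 × 435 mm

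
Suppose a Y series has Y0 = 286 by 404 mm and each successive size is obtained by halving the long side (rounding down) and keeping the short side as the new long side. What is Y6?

Y1: ⌊404/2⌋ × 286 = 202 × 286 mm
Y2: ⌊286/2⌋ × 202 = 143 × 202 mm
Y3: ⌊202/2⌋ × 143 = 101 × 143 mm
Y4: ⌊143/2⌋ × 101 = 71 × 101 mm
Y5: ⌊101/2⌋ × 71 = 50 × 71 mm
Y6: ⌊71/2⌋ × 50 = 35 × 50 mm

35 × 50 mm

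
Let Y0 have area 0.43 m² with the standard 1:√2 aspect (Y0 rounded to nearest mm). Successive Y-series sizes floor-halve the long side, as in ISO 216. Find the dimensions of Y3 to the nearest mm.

Let Y0's short side be w mm. w · w√2 = 0.43 m² = 430,000 mm², so w ≈ 551.4 mm and w√2 ≈ 779.8 mm → Y0 = 551 × 780 mm.
Y1: ⌊780/2⌋ × 551 = 390 × 551 mm
Y2: ⌊551/2⌋ × 390 = 275 × 390 mm
Y3: ⌊390/2⌋ × 275 = 195 × 275 mm

195 × 275 mm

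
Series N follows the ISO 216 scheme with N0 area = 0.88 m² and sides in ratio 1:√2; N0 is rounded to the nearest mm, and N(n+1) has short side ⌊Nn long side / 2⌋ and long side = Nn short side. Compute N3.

279 × 394 mm

Let N0's short side be w mm. w · w√2 = 0.88 m² = 880,000 mm², so w ≈ 788.8 mm and w√2 ≈ 1115.6 mm → N0 = 789 × 1116 mm.
N1: ⌊1116/2⌋ × 789 = 558 × 789 mm
N2: ⌊789/2⌋ × 558 = 394 × 558 mm
N3: ⌊558/2⌋ × 394 = 279 × 394 mm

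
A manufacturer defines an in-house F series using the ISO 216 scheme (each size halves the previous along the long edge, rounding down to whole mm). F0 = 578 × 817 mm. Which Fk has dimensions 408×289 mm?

F2

F0: 578 × 817 mm
F1: 408 × 578 mm
F2: 289 × 408 mm
F3: 204 × 289 mm
→ matches F2.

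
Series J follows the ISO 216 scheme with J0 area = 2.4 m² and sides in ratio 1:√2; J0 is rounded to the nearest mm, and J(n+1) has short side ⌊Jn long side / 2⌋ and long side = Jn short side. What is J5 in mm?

230 × 325 mm

Let J0's short side be w mm. w · w√2 = 2.4 m² = 2,400,000 mm², so w ≈ 1302.7 mm and w√2 ≈ 1842.3 mm → J0 = 1303 × 1842 mm.
J1: ⌊1842/2⌋ × 1303 = 921 × 1303 mm
J2: ⌊1303/2⌋ × 921 = 651 × 921 mm
J3: ⌊921/2⌋ × 651 = 460 × 651 mm
J4: ⌊651/2⌋ × 460 = 325 × 460 mm
J5: ⌊460/2⌋ × 325 = 230 × 325 mm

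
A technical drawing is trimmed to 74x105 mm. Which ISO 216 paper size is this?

Aspect ratio 105/74 ≈ 1.419 — close to the ISO √2 ≈ 1.414.
In the A-series (A0 area = 1 m²): A7 = 74 × 105 mm.

A7 (74 × 105 mm)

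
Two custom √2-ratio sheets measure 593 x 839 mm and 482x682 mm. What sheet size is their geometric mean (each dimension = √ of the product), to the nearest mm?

Short side: √(593 · 482) = √285826 ≈ 534.6 → 535 mm
Long side: √(839 · 682) = √572198 ≈ 756.4 → 756 mm

535 × 756 mm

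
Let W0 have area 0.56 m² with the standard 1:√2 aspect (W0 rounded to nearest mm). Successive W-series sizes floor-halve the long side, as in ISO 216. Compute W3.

Let W0's short side be w mm. w · w√2 = 0.56 m² = 560,000 mm², so w ≈ 629.3 mm and w√2 ≈ 889.9 mm → W0 = 629 × 890 mm.
W1: ⌊890/2⌋ × 629 = 445 × 629 mm
W2: ⌊629/2⌋ × 445 = 314 × 445 mm
W3: ⌊445/2⌋ × 314 = 222 × 314 mm

222 × 314 mm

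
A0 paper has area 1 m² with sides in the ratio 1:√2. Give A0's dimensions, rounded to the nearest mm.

841 × 1189 mm

Let the short side be w mm. Then the long side is w√2 and w · w√2 = 10⁶ mm².
w² = 10⁶/√2, so w = 1000 / 2^(1/4) ≈ 840.9 mm; long side = 1000 · 2^(1/4) ≈ 1189.2 mm.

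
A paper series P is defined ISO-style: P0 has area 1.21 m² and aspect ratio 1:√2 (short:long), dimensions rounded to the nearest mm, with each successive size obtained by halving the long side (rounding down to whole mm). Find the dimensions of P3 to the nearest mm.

Let P0's short side be w mm. w · w√2 = 1.21 m² = 1,210,000 mm², so w ≈ 925.0 mm and w√2 ≈ 1308.1 mm → P0 = 925 × 1308 mm.
P1: ⌊1308/2⌋ × 925 = 654 × 925 mm
P2: ⌊925/2⌋ × 654 = 462 × 654 mm
P3: ⌊654/2⌋ × 462 = 327 × 462 mm

327 × 462 mm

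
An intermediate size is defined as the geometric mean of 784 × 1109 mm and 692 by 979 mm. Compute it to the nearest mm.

Short side: √(784 · 692) = √542528 ≈ 736.6 → 737 mm
Long side: √(1109 · 979) = √1085711 ≈ 1042.0 → 1042 mm

737 × 1042 mm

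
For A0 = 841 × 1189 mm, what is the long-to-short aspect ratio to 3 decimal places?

1.414

1189 / 841 = 1.414
Matches √2 ≈ 1.414 — the ISO 216 defining ratio.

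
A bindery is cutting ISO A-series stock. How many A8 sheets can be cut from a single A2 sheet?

Each ISO step halves the sheet: 1 × A2 → 2 × A3 → 4 × A4 → 8 × A5 → …
From A2 to A8 is 6 halving steps: 2^6 = 64.

64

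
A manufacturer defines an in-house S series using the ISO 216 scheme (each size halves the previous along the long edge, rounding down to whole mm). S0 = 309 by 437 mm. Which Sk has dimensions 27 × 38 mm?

S7

S0: 309 × 437 mm
S1: 218 × 309 mm
S2: 154 × 218 mm
S3: 109 × 154 mm
S4: 77 × 109 mm
S5: 54 × 77 mm
S6: 38 × 54 mm
S7: 27 × 38 mm
S8: 19 × 27 mm
→ matches S7.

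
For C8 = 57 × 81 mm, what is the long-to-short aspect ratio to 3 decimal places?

81 / 57 = 1.421
ISO 216 targets √2 ≈ 1.414; the +0.007 deviation is from mm rounding.

1.421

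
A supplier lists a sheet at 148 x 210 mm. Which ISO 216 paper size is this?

Aspect ratio 210/148 ≈ 1.419 — close to the ISO √2 ≈ 1.414.
In the A-series (A0 area = 1 m²): A5 = 148 × 210 mm.

A5 (148 × 210 mm)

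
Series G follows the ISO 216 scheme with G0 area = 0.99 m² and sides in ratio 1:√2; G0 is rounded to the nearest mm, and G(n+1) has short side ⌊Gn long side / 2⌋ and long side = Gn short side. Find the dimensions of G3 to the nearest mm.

295 × 418 mm

Let G0's short side be w mm. w · w√2 = 0.99 m² = 990,000 mm², so w ≈ 836.7 mm and w√2 ≈ 1183.2 mm → G0 = 837 × 1183 mm.
G1: ⌊1183/2⌋ × 837 = 591 × 837 mm
G2: ⌊837/2⌋ × 591 = 418 × 591 mm
G3: ⌊591/2⌋ × 418 = 295 × 418 mm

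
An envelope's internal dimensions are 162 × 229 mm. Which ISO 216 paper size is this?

Aspect ratio 229/162 ≈ 1.414 — close to the ISO √2 ≈ 1.414.
In the C-series (envelope sizes, between A and B): C5 = 162 × 229 mm.

C5 (162 × 229 mm)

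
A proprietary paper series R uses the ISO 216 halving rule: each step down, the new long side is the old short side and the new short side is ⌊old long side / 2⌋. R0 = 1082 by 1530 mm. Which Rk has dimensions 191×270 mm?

R5

R0: 1082 × 1530 mm
R1: 765 × 1082 mm
R2: 541 × 765 mm
R3: 382 × 541 mm
R4: 270 × 382 mm
R5: 191 × 270 mm
R6: 135 × 191 mm
→ matches R5.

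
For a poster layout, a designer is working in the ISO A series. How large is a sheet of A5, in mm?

A0 = 841 × 1189 mm (A0 has area 1 m², aspect 1:√2).
A1: ⌊1189/2⌋ × 841 = 594 × 841 mm
A2: ⌊841/2⌋ × 594 = 420 × 594 mm
A3: ⌊594/2⌋ × 420 = 297 × 420 mm
A4: ⌊420/2⌋ × 297 = 210 × 297 mm
A5: ⌊297/2⌋ × 210 = 148 × 210 mm

148 × 210 mm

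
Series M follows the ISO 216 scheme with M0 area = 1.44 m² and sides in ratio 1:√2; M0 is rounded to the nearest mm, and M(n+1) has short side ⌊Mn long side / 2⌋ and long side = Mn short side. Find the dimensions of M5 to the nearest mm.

Let M0's short side be w mm. w · w√2 = 1.44 m² = 1,440,000 mm², so w ≈ 1009.1 mm and w√2 ≈ 1427.0 mm → M0 = 1009 × 1427 mm.
M1: ⌊1427/2⌋ × 1009 = 713 × 1009 mm
M2: ⌊1009/2⌋ × 713 = 504 × 713 mm
M3: ⌊713/2⌋ × 504 = 356 × 504 mm
M4: ⌊504/2⌋ × 356 = 252 × 356 mm
M5: ⌊356/2⌋ × 252 = 178 × 252 mm

178 × 252 mm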